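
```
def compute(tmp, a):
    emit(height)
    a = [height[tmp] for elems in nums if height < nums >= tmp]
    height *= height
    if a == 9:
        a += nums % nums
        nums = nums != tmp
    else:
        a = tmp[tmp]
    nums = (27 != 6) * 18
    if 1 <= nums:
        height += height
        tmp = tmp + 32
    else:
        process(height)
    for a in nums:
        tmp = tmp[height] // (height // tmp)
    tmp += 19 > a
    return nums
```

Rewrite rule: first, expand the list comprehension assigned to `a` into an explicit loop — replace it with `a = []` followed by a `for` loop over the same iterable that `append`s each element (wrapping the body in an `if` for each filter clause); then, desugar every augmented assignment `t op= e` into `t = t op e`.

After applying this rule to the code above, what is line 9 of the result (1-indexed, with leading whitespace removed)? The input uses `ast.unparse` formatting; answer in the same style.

Transformed code:
def compute(tmp, a):
    emit(height)
    a = []
    for elems in nums:
        if height < nums >= tmp:
            a.append(height[tmp])
    height = height * height
    if a == 9:
        a = a + nums % nums
        nums = nums != tmp
    else:
        a = tmp[tmp]
    nums = (27 != 6) * 18
    if 1 <= nums:
        height = height + height
        tmp = tmp + 32
    else:
        process(height)
    for a in nums:
        tmp = tmp[height] // (height // tmp)
    tmp = tmp + (19 > a)
    return nums

a = a + nums % nums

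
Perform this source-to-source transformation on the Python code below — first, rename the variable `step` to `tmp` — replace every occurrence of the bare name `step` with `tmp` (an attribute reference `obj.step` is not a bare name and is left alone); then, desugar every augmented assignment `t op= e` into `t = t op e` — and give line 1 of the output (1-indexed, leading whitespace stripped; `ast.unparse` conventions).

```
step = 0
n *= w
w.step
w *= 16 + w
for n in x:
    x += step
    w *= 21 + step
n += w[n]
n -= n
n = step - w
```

Transformed code:
tmp = 0
n = n * w
w.step
w = w * (16 + w)
for n in x:
    x = x + tmp
    w = w * (21 + tmp)
n = n + w[n]
n = n - n
n = tmp - w

tmp = 0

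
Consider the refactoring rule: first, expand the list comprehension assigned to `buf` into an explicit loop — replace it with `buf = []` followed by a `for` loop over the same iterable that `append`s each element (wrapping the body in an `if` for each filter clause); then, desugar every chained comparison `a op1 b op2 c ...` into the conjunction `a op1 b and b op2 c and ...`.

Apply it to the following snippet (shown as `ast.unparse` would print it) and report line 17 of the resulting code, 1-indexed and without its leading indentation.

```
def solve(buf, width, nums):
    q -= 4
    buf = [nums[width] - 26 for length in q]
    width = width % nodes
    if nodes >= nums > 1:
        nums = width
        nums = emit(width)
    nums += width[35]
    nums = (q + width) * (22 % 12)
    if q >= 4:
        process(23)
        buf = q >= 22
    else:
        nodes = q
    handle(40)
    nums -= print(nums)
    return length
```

handle(40)

Transformed code:
def solve(buf, width, nums):
    q -= 4
    buf = []
    for length in q:
        buf.append(nums[width] - 26)
    width = width % nodes
    if nodes >= nums and nums > 1:
        nums = width
        nums = emit(width)
    nums += width[35]
    nums = (q + width) * (22 % 12)
    if q >= 4:
        process(23)
        buf = q >= 22
    else:
        nodes = q
    handle(40)
    nums -= print(nums)
    return length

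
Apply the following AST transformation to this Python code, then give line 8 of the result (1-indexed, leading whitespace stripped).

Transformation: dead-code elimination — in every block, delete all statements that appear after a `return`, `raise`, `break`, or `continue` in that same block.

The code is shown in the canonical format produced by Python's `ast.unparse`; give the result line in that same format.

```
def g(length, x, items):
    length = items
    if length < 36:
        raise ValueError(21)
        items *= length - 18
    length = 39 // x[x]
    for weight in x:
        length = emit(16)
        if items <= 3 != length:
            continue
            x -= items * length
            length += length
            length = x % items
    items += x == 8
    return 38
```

if items <= 3 != length:

Transformed code:
def g(length, x, items):
    length = items
    if length < 36:
        raise ValueError(21)
    length = 39 // x[x]
    for weight in x:
        length = emit(16)
        if items <= 3 != length:
            continue
    items += x == 8
    return 38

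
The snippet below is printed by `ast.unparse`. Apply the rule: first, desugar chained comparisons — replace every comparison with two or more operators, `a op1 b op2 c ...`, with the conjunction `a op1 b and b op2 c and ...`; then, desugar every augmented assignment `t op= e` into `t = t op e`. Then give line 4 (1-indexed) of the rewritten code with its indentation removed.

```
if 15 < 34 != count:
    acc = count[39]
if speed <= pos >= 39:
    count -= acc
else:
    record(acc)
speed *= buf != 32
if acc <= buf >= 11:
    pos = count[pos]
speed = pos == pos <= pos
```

Transformed code:
if 15 < 34 and 34 != count:
    acc = count[39]
if speed <= pos and pos >= 39:
    count = count - acc
else:
    record(acc)
speed = speed * (buf != 32)
if acc <= buf and buf >= 11:
    pos = count[pos]
speed = pos == pos and pos <= pos

count = count - acc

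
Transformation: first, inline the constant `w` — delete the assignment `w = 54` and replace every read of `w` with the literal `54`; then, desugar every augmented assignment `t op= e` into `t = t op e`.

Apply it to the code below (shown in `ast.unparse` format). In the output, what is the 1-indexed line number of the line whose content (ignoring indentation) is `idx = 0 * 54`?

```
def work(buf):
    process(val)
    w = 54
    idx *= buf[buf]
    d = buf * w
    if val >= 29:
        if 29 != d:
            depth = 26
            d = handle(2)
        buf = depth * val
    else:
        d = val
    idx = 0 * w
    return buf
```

Transformed code:
def work(buf):
    process(val)
    idx = idx * buf[buf]
    d = buf * 54
    if val >= 29:
        if 29 != d:
            depth = 26
            d = handle(2)
        buf = depth * val
    else:
        d = val
    idx = 0 * 54
    return buf

12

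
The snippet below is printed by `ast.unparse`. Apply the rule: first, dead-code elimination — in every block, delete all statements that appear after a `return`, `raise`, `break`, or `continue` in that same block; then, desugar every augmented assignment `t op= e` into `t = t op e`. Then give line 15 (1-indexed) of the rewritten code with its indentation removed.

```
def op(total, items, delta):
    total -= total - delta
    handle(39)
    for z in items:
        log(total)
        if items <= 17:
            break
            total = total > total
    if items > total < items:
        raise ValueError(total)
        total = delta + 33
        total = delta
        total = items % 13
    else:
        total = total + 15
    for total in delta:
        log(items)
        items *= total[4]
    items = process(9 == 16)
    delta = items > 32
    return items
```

Transformed code:
def op(total, items, delta):
    total = total - (total - delta)
    handle(39)
    for z in items:
        log(total)
        if items <= 17:
            break
    if items > total < items:
        raise ValueError(total)
    else:
        total = total + 15
    for total in delta:
        log(items)
        items = items * total[4]
    items = process(9 == 16)
    delta = items > 32
    return items

items = process(9 == 16)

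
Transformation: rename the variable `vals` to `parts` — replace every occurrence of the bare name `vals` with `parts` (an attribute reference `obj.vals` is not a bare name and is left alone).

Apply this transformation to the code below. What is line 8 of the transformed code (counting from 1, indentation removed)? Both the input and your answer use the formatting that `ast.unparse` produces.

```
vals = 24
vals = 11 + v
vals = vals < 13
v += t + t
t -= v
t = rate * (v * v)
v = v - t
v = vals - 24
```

v = parts - 24

Transformed code:
parts = 24
parts = 11 + v
parts = parts < 13
v += t + t
t -= v
t = rate * (v * v)
v = v - t
v = parts - 24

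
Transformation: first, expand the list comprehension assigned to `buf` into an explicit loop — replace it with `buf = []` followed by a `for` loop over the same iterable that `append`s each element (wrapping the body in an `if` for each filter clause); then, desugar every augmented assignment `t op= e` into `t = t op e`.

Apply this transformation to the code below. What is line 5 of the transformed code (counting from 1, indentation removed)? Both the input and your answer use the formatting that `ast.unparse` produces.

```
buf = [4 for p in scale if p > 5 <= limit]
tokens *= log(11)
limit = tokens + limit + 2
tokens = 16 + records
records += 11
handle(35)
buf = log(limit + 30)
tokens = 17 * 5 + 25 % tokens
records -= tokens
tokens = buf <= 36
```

Transformed code:
buf = []
for p in scale:
    if p > 5 <= limit:
        buf.append(4)
tokens = tokens * log(11)
limit = tokens + limit + 2
tokens = 16 + records
records = records + 11
handle(35)
buf = log(limit + 30)
tokens = 17 * 5 + 25 % tokens
records = records - tokens
tokens = buf <= 36

tokens = tokens * log(11)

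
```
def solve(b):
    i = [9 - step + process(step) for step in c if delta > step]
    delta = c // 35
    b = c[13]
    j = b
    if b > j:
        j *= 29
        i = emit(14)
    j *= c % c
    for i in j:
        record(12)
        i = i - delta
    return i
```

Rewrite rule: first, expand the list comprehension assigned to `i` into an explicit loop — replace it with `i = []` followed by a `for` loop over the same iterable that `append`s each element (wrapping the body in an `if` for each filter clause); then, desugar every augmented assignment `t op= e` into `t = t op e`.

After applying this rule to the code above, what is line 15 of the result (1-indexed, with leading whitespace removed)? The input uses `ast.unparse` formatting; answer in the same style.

i = i - delta

Transformed code:
def solve(b):
    i = []
    for step in c:
        if delta > step:
            i.append(9 - step + process(step))
    delta = c // 35
    b = c[13]
    j = b
    if b > j:
        j = j * 29
        i = emit(14)
    j = j * (c % c)
    for i in j:
        record(12)
        i = i - delta
    return i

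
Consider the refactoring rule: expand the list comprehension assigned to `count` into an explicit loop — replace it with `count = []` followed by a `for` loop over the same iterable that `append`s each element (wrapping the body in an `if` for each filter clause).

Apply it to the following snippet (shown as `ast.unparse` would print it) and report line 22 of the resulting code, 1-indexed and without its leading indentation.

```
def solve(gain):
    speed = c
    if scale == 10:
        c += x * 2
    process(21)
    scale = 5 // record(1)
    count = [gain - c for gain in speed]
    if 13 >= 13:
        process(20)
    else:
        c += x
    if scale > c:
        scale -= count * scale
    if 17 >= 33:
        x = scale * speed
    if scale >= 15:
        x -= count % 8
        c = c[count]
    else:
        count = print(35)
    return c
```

Transformed code:
def solve(gain):
    speed = c
    if scale == 10:
        c += x * 2
    process(21)
    scale = 5 // record(1)
    count = []
    for gain in speed:
        count.append(gain - c)
    if 13 >= 13:
        process(20)
    else:
        c += x
    if scale > c:
        scale -= count * scale
    if 17 >= 33:
        x = scale * speed
    if scale >= 15:
        x -= count % 8
        c = c[count]
    else:
        count = print(35)
    return c

count = print(35)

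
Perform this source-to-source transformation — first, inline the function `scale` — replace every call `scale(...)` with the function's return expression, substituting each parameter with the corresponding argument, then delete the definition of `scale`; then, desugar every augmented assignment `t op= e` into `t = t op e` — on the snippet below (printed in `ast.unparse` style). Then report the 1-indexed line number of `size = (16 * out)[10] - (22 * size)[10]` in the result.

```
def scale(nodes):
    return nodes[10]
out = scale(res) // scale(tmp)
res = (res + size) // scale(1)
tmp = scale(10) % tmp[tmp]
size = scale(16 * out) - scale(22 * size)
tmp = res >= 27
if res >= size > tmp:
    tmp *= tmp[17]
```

Transformed code:
out = res[10] // tmp[10]
res = (res + size) // 1[10]
tmp = 10[10] % tmp[tmp]
size = (16 * out)[10] - (22 * size)[10]
tmp = res >= 27
if res >= size > tmp:
    tmp = tmp * tmp[17]

4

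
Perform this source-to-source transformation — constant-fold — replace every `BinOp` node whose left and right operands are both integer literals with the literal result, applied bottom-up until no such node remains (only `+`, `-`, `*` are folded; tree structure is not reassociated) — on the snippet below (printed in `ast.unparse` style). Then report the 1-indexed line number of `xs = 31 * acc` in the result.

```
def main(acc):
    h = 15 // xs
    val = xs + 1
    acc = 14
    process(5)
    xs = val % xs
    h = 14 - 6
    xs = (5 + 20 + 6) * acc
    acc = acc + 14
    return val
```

Transformed code:
def main(acc):
    h = 15 // xs
    val = xs + 1
    acc = 14
    process(5)
    xs = val % xs
    h = 8
    xs = 31 * acc
    acc = acc + 14
    return val

8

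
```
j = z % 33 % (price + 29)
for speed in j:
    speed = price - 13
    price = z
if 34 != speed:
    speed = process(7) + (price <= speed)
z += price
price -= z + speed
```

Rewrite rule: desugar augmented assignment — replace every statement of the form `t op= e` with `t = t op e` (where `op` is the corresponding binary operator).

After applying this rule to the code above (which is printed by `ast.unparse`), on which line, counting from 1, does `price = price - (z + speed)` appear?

8

Transformed code:
j = z % 33 % (price + 29)
for speed in j:
    speed = price - 13
    price = z
if 34 != speed:
    speed = process(7) + (price <= speed)
z = z + price
price = price - (z + speed)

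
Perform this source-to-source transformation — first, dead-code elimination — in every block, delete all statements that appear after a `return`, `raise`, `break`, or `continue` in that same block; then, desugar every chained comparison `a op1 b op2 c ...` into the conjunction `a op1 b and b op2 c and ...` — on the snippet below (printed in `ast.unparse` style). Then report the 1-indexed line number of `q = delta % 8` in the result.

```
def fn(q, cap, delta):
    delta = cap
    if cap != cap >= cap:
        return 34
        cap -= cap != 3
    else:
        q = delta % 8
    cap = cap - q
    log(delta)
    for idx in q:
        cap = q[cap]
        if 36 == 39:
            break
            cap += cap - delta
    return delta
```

6

Transformed code:
def fn(q, cap, delta):
    delta = cap
    if cap != cap and cap >= cap:
        return 34
    else:
        q = delta % 8
    cap = cap - q
    log(delta)
    for idx in q:
        cap = q[cap]
        if 36 == 39:
            break
    return delta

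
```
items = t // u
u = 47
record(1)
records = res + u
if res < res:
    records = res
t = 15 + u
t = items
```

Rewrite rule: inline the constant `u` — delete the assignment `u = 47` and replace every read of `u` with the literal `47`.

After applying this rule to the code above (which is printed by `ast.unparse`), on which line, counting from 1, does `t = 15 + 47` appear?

Transformed code:
items = t // 47
record(1)
records = res + 47
if res < res:
    records = res
t = 15 + 47
t = items

6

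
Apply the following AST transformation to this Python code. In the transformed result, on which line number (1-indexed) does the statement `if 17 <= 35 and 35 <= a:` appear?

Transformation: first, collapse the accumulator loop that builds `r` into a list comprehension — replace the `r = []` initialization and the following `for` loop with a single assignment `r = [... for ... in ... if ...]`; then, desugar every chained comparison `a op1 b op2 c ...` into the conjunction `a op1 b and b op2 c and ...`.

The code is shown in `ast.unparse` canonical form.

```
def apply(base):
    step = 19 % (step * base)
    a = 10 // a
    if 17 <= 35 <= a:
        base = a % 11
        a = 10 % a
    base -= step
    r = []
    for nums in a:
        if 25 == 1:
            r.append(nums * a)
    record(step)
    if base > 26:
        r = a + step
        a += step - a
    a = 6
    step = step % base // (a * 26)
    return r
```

Transformed code:
def apply(base):
    step = 19 % (step * base)
    a = 10 // a
    if 17 <= 35 and 35 <= a:
        base = a % 11
        a = 10 % a
    base -= step
    r = [nums * a for nums in a if 25 == 1]
    record(step)
    if base > 26:
        r = a + step
        a += step - a
    a = 6
    step = step % base // (a * 26)
    return r

4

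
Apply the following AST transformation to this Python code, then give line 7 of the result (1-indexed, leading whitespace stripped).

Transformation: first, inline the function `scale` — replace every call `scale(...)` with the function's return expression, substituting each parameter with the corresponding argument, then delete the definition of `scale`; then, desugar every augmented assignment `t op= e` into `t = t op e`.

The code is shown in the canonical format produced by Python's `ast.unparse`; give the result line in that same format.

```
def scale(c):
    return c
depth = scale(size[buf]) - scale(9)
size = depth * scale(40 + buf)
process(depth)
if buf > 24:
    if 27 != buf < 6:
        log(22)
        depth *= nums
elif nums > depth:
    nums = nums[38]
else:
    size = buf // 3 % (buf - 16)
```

depth = depth * nums

Transformed code:
depth = size[buf] - 9
size = depth * (40 + buf)
process(depth)
if buf > 24:
    if 27 != buf < 6:
        log(22)
        depth = depth * nums
elif nums > depth:
    nums = nums[38]
else:
    size = buf // 3 % (buf - 16)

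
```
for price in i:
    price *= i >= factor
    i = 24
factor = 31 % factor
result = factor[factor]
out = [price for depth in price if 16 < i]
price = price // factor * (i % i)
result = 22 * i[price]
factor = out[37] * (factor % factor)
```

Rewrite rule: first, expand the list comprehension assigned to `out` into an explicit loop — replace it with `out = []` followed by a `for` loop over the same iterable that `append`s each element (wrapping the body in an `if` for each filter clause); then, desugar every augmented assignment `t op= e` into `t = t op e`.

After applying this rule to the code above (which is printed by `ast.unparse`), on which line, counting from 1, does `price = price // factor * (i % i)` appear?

Transformed code:
for price in i:
    price = price * (i >= factor)
    i = 24
factor = 31 % factor
result = factor[factor]
out = []
for depth in price:
    if 16 < i:
        out.append(price)
price = price // factor * (i % i)
result = 22 * i[price]
factor = out[37] * (factor % factor)

10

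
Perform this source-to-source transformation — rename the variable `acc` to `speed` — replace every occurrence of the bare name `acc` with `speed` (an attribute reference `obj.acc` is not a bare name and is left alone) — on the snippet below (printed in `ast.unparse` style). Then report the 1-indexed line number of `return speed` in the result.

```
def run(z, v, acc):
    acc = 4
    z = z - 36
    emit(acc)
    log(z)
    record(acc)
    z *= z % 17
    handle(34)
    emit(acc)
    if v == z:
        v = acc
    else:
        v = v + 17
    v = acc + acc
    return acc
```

Transformed code:
def run(z, v, speed):
    speed = 4
    z = z - 36
    emit(speed)
    log(z)
    record(speed)
    z *= z % 17
    handle(34)
    emit(speed)
    if v == z:
        v = speed
    else:
        v = v + 17
    v = speed + speed
    return speed

15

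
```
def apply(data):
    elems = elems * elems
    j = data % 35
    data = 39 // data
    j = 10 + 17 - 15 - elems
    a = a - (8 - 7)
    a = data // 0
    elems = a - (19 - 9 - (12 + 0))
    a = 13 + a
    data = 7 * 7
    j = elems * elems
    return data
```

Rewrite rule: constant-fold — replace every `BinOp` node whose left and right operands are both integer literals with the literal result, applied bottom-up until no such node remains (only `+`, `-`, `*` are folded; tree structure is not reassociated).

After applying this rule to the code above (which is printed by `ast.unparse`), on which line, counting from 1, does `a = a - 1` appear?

6

Transformed code:
def apply(data):
    elems = elems * elems
    j = data % 35
    data = 39 // data
    j = 12 - elems
    a = a - 1
    a = data // 0
    elems = a - -2
    a = 13 + a
    data = 49
    j = elems * elems
    return data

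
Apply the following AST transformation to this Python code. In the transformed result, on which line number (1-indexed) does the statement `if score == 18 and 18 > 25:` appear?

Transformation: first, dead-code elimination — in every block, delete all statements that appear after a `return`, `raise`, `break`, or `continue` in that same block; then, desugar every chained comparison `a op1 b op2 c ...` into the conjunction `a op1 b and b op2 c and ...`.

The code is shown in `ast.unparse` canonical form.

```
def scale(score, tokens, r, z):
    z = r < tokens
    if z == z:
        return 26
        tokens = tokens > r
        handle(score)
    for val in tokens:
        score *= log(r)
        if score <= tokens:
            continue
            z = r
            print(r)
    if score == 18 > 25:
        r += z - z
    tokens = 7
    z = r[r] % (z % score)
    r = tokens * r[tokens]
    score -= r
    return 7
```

9

Transformed code:
def scale(score, tokens, r, z):
    z = r < tokens
    if z == z:
        return 26
    for val in tokens:
        score *= log(r)
        if score <= tokens:
            continue
    if score == 18 and 18 > 25:
        r += z - z
    tokens = 7
    z = r[r] % (z % score)
    r = tokens * r[tokens]
    score -= r
    return 7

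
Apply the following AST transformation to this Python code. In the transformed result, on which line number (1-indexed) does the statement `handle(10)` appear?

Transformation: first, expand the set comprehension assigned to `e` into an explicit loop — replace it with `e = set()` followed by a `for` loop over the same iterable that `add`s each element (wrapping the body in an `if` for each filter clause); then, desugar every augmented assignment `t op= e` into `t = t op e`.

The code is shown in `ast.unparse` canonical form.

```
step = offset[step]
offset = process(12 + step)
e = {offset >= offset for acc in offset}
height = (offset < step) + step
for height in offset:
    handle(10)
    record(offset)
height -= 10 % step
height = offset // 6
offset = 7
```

8

Transformed code:
step = offset[step]
offset = process(12 + step)
e = set()
for acc in offset:
    e.add(offset >= offset)
height = (offset < step) + step
for height in offset:
    handle(10)
    record(offset)
height = height - 10 % step
height = offset // 6
offset = 7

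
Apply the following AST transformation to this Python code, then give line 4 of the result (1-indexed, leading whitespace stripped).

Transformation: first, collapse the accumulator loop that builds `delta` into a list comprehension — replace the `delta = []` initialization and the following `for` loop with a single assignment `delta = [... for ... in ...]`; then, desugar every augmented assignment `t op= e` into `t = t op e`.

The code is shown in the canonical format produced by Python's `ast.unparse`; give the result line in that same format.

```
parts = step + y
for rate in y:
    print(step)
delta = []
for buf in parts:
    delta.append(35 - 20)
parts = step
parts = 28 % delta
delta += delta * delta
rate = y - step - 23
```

Transformed code:
parts = step + y
for rate in y:
    print(step)
delta = [35 - 20 for buf in parts]
parts = step
parts = 28 % delta
delta = delta + delta * delta
rate = y - step - 23

delta = [35 - 20 for buf in parts]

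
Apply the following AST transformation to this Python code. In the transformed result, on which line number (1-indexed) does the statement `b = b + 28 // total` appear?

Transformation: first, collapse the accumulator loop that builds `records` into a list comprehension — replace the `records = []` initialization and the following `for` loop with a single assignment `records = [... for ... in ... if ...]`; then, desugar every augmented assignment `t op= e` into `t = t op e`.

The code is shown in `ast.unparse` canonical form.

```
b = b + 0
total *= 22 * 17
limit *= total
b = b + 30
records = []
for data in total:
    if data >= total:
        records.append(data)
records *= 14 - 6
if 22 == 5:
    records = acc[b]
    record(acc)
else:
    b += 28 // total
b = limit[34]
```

11

Transformed code:
b = b + 0
total = total * (22 * 17)
limit = limit * total
b = b + 30
records = [data for data in total if data >= total]
records = records * (14 - 6)
if 22 == 5:
    records = acc[b]
    record(acc)
else:
    b = b + 28 // total
b = limit[34]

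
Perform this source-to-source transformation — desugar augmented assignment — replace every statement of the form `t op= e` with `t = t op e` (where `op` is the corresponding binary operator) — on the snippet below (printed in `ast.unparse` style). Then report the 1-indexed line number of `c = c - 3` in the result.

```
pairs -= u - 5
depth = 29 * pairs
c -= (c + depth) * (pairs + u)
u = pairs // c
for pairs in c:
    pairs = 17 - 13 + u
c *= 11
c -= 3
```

Transformed code:
pairs = pairs - (u - 5)
depth = 29 * pairs
c = c - (c + depth) * (pairs + u)
u = pairs // c
for pairs in c:
    pairs = 17 - 13 + u
c = c * 11
c = c - 3

8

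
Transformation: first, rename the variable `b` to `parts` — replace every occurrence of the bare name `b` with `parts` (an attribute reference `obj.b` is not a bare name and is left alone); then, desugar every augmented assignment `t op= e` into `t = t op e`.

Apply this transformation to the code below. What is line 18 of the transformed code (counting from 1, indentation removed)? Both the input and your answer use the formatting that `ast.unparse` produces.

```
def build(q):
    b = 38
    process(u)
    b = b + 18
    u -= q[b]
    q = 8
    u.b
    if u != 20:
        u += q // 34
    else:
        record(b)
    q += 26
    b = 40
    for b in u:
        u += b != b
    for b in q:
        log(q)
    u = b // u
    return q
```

Transformed code:
def build(q):
    parts = 38
    process(u)
    parts = parts + 18
    u = u - q[parts]
    q = 8
    u.b
    if u != 20:
        u = u + q // 34
    else:
        record(parts)
    q = q + 26
    parts = 40
    for parts in u:
        u = u + (parts != parts)
    for parts in q:
        log(q)
    u = parts // u
    return q

u = parts // u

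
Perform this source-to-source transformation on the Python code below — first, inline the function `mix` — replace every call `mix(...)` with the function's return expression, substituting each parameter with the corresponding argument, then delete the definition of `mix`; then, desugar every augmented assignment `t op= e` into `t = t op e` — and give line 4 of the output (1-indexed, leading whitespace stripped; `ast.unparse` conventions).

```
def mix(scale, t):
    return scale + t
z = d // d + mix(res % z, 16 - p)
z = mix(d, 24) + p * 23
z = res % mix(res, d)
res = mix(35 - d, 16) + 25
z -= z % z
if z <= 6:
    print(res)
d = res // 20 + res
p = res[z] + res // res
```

Transformed code:
z = d // d + (res % z + (16 - p))
z = d + 24 + p * 23
z = res % (res + d)
res = 35 - d + 16 + 25
z = z - z % z
if z <= 6:
    print(res)
d = res // 20 + res
p = res[z] + res // res

res = 35 - d + 16 + 25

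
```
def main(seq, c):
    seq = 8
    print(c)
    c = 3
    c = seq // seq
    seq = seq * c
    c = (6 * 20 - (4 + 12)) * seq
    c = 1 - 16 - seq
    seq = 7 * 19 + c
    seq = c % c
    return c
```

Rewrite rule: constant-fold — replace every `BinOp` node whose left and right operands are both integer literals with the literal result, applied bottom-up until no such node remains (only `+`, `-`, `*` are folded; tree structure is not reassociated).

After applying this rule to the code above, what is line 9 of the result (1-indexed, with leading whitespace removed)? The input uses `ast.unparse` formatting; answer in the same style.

Transformed code:
def main(seq, c):
    seq = 8
    print(c)
    c = 3
    c = seq // seq
    seq = seq * c
    c = 104 * seq
    c = -15 - seq
    seq = 133 + c
    seq = c % c
    return c

seq = 133 + c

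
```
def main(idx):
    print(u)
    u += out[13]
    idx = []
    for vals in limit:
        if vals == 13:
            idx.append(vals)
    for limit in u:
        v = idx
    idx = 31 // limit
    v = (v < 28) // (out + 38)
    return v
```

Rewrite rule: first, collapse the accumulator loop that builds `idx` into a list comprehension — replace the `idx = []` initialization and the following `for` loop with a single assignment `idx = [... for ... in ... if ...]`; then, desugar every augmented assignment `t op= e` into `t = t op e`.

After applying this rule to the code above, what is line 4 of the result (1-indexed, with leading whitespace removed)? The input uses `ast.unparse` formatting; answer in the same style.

idx = [vals for vals in limit if vals == 13]

Transformed code:
def main(idx):
    print(u)
    u = u + out[13]
    idx = [vals for vals in limit if vals == 13]
    for limit in u:
        v = idx
    idx = 31 // limit
    v = (v < 28) // (out + 38)
    return v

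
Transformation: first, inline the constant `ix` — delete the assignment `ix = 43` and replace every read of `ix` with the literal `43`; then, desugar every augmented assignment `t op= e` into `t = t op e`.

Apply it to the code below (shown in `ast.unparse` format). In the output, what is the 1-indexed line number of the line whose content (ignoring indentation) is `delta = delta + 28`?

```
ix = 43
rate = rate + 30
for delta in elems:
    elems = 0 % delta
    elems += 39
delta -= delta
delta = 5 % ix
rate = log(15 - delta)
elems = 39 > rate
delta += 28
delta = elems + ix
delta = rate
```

9

Transformed code:
rate = rate + 30
for delta in elems:
    elems = 0 % delta
    elems = elems + 39
delta = delta - delta
delta = 5 % 43
rate = log(15 - delta)
elems = 39 > rate
delta = delta + 28
delta = elems + 43
delta = rate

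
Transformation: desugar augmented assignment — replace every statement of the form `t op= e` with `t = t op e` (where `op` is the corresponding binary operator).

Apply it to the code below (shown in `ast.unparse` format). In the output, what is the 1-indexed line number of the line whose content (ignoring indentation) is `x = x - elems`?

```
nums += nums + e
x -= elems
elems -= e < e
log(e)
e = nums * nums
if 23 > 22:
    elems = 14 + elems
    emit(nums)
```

2

Transformed code:
nums = nums + (nums + e)
x = x - elems
elems = elems - (e < e)
log(e)
e = nums * nums
if 23 > 22:
    elems = 14 + elems
    emit(nums)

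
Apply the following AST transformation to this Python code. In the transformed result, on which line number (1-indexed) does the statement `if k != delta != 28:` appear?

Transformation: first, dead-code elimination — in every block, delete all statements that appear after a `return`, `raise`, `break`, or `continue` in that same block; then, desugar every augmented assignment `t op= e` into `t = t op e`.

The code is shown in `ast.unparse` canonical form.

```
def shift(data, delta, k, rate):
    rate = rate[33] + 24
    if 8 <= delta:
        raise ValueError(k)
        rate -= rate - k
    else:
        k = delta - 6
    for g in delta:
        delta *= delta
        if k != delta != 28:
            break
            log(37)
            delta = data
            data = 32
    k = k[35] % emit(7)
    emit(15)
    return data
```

9

Transformed code:
def shift(data, delta, k, rate):
    rate = rate[33] + 24
    if 8 <= delta:
        raise ValueError(k)
    else:
        k = delta - 6
    for g in delta:
        delta = delta * delta
        if k != delta != 28:
            break
    k = k[35] % emit(7)
    emit(15)
    return data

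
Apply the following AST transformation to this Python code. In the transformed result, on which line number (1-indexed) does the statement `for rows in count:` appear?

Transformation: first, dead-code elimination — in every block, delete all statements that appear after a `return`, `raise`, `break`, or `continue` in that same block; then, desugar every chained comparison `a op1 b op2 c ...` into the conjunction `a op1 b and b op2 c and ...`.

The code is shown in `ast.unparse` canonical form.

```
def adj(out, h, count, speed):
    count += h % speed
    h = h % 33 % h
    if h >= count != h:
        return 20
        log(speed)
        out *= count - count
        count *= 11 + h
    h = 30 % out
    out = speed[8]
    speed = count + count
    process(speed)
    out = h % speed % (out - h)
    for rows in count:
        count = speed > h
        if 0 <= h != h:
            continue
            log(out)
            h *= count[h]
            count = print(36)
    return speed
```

Transformed code:
def adj(out, h, count, speed):
    count += h % speed
    h = h % 33 % h
    if h >= count and count != h:
        return 20
    h = 30 % out
    out = speed[8]
    speed = count + count
    process(speed)
    out = h % speed % (out - h)
    for rows in count:
        count = speed > h
        if 0 <= h and h != h:
            continue
    return speed

11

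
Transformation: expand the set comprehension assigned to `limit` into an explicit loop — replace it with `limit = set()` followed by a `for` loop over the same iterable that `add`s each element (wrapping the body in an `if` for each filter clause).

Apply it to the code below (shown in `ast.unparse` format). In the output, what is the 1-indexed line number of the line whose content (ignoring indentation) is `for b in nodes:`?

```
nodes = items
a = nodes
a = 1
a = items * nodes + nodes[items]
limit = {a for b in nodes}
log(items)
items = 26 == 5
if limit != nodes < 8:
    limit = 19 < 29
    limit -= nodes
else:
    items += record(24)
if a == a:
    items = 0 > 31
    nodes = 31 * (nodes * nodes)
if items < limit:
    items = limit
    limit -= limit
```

Transformed code:
nodes = items
a = nodes
a = 1
a = items * nodes + nodes[items]
limit = set()
for b in nodes:
    limit.add(a)
log(items)
items = 26 == 5
if limit != nodes < 8:
    limit = 19 < 29
    limit -= nodes
else:
    items += record(24)
if a == a:
    items = 0 > 31
    nodes = 31 * (nodes * nodes)
if items < limit:
    items = limit
    limit -= limit

6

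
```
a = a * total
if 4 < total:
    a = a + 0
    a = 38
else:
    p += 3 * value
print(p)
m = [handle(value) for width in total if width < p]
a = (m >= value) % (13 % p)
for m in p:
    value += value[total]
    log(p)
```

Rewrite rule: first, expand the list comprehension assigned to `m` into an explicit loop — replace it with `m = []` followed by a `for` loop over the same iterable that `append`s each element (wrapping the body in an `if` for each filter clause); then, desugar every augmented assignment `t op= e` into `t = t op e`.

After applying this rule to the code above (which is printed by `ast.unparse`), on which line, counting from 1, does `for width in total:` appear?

9

Transformed code:
a = a * total
if 4 < total:
    a = a + 0
    a = 38
else:
    p = p + 3 * value
print(p)
m = []
for width in total:
    if width < p:
        m.append(handle(value))
a = (m >= value) % (13 % p)
for m in p:
    value = value + value[total]
    log(p)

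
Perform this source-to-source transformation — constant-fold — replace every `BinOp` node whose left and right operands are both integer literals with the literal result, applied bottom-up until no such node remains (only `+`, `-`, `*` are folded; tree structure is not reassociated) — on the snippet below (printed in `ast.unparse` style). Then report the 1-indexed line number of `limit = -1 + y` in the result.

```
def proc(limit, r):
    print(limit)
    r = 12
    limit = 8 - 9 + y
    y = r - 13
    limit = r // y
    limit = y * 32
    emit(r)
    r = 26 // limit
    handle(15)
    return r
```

4

Transformed code:
def proc(limit, r):
    print(limit)
    r = 12
    limit = -1 + y
    y = r - 13
    limit = r // y
    limit = y * 32
    emit(r)
    r = 26 // limit
    handle(15)
    return r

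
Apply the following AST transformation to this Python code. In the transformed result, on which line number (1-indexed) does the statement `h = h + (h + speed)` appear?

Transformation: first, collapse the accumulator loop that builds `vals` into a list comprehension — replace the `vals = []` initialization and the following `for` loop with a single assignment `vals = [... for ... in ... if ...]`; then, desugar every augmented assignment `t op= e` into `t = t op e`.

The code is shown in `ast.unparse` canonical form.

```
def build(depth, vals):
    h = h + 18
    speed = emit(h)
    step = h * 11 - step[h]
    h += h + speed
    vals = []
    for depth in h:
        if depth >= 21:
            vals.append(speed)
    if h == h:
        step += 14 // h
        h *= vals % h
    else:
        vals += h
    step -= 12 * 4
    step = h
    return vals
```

5

Transformed code:
def build(depth, vals):
    h = h + 18
    speed = emit(h)
    step = h * 11 - step[h]
    h = h + (h + speed)
    vals = [speed for depth in h if depth >= 21]
    if h == h:
        step = step + 14 // h
        h = h * (vals % h)
    else:
        vals = vals + h
    step = step - 12 * 4
    step = h
    return vals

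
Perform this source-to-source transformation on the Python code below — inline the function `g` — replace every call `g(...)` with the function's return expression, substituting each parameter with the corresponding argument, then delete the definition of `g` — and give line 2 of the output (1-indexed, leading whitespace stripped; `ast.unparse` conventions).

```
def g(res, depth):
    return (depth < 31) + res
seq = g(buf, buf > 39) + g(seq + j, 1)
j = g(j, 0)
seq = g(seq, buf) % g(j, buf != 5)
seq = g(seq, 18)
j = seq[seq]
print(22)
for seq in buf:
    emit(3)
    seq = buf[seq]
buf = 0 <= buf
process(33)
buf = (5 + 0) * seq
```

Transformed code:
seq = ((buf > 39) < 31) + buf + ((1 < 31) + (seq + j))
j = (0 < 31) + j
seq = ((buf < 31) + seq) % (((buf != 5) < 31) + j)
seq = (18 < 31) + seq
j = seq[seq]
print(22)
for seq in buf:
    emit(3)
    seq = buf[seq]
buf = 0 <= buf
process(33)
buf = (5 + 0) * seq

j = (0 < 31) + j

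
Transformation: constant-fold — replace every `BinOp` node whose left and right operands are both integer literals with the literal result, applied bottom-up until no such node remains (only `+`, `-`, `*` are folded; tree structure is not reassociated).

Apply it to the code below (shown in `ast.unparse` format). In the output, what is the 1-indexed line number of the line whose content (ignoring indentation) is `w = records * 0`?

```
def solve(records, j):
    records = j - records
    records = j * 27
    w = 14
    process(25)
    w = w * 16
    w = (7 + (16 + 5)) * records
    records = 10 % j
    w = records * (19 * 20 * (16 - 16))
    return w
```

9

Transformed code:
def solve(records, j):
    records = j - records
    records = j * 27
    w = 14
    process(25)
    w = w * 16
    w = 28 * records
    records = 10 % j
    w = records * 0
    return w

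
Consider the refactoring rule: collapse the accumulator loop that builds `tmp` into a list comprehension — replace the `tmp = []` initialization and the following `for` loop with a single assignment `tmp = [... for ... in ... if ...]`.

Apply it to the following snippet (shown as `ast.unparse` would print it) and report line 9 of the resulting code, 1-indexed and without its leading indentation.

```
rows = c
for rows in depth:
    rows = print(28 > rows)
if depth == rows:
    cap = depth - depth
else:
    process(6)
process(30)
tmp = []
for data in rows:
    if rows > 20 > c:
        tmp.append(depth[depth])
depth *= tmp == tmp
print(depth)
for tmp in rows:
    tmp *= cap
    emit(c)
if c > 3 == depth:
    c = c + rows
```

tmp = [depth[depth] for data in rows if rows > 20 > c]

Transformed code:
rows = c
for rows in depth:
    rows = print(28 > rows)
if depth == rows:
    cap = depth - depth
else:
    process(6)
process(30)
tmp = [depth[depth] for data in rows if rows > 20 > c]
depth *= tmp == tmp
print(depth)
for tmp in rows:
    tmp *= cap
    emit(c)
if c > 3 == depth:
    c = c + rows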